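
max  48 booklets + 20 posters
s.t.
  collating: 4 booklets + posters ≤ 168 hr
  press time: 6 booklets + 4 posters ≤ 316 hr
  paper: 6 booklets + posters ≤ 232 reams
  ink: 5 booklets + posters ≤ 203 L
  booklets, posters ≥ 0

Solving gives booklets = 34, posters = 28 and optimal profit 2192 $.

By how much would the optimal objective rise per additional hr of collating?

Binding: press time and paper. Non-binding: collating (4 unused), ink (5 unused).
Slack constraints have shadow price 0 (complementary slackness).
Dual feasibility on the basic columns requires 6·y_press time + 6·y_paper = 48, 4·y_press time + 1·y_paper = 20.
This yields shadow prices y_press time = 4, y_paper = 4.
Shadow price of collating = 0.

0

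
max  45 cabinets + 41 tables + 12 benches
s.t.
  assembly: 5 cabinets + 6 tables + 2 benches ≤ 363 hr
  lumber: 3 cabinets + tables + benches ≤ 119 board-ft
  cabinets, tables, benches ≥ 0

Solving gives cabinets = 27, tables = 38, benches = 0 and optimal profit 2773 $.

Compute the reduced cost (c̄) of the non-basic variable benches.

Both assembly and lumber are binding at x*.
Dual feasibility on the basic columns requires 5·y_assembly + 3·y_lumber = 45, 6·y_assembly + 1·y_lumber = 41.
→ y_assembly = 6 and y_lumber = 5.
Reduced cost of benches: c₃ − yᵀa₃ = 12 − (6·2 + 5·1) = 12 − 17 = -5.

-5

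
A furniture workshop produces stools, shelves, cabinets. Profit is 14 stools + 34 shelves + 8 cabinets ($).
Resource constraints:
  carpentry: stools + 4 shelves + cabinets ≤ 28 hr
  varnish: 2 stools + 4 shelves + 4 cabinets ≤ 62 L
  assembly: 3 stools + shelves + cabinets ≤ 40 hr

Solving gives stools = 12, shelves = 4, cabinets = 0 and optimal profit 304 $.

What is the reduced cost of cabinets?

Binding: carpentry and assembly. Non-binding: varnish (22 unused).
By complementary slackness, y = 0 for the non-binding constraint.
Dual feasibility on the basic columns requires 1·y_carpentry + 3·y_assembly = 14, 4·y_carpentry + 1·y_assembly = 34.
Solving: y_carpentry = 8, y_assembly = 2.
Reduced cost of cabinets: c₃ − yᵀa₃ = 8 − (8·1 + 2·1) = 8 − 10 = -2.

-2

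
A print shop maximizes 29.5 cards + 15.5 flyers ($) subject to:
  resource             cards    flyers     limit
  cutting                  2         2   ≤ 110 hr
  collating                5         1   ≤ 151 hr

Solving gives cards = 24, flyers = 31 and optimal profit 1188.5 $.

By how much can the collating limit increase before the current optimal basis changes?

124

Binding constraints: cutting, collating. The basis is B = [[2,2],[5,1]] with det -8.
Per unit increase in collating, x* moves by d = (0.25, -0.25).
The basis stays optimal until flyers reaches 0; allowable increase = 124 hr.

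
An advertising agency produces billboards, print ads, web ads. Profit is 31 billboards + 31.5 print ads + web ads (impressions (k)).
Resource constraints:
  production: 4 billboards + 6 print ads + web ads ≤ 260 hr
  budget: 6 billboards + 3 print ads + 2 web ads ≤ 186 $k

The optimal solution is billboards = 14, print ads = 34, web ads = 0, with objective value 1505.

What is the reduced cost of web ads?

Check each constraint at x*: production 260/260 (tight); budget 186/186 (tight).
The binding rows give the dual system: 4·y_production + 6·y_budget = 31 and 6·y_production + 3·y_budget = 31.5.
This yields shadow prices y_production = 4, y_budget = 2.5.
Reduced cost of web ads: c₃ − yᵀa₃ = 1 − (4·1 + 2.5·2) = 1 − 9 = -8.

-8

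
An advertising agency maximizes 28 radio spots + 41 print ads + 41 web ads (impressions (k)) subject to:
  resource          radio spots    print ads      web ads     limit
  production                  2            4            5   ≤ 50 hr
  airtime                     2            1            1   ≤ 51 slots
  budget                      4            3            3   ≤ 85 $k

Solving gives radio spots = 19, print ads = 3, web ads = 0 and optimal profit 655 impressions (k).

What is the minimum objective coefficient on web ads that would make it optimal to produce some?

Binding: production and budget. Non-binding: airtime (10 unused).
By complementary slackness, y = 0 for the non-binding constraint.
From A_Bᵀ y = c: 2·y_production + 4·y_budget = 28; 4·y_production + 3·y_budget = 41.
This yields shadow prices y_production = 8, y_budget = 3.
web ads enters the basis when its profit ≥ yᵀa₃ = 8·5 + 3·3 = 49.

49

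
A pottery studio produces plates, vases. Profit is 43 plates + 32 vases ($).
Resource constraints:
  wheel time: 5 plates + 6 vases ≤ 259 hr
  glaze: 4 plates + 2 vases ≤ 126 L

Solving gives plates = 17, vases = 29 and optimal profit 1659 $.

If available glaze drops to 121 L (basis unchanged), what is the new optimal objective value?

Check each constraint at x*: wheel time 259/259 (tight); glaze 126/126 (tight).
From A_Bᵀ y = c: 5·y_wheel time + 4·y_glaze = 43; 6·y_wheel time + 2·y_glaze = 32.
Solving: y_wheel time = 3, y_glaze = 7.
Δz = y_glaze·Δb = 7 × (-5) = -35, so new z* = 1659 − 35 = 1624.

1624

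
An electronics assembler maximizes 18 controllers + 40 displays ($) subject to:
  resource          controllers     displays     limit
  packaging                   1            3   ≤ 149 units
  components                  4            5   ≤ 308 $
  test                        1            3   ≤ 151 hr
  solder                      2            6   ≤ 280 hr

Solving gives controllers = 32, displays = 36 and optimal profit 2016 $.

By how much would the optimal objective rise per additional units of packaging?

0

Binding: components and solder. Non-binding: packaging (9 unused), test (11 unused).
Since packaging, test are not tight, their duals are 0.
From A_Bᵀ y = c: 4·y_components + 2·y_solder = 18; 5·y_components + 6·y_solder = 40.
Solving: y_components = 2, y_solder = 5.
Shadow price of packaging = 0.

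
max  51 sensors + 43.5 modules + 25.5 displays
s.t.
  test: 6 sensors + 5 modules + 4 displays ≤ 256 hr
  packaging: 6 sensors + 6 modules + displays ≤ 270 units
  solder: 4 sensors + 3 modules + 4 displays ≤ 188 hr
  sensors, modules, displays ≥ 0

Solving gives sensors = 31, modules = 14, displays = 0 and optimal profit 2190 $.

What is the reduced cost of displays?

-5.5

Check each constraint at x*: test 256/256 (tight); packaging 270/270 (tight); solder 166/188 (slack 22).
Since solder is not tight, its dual is 0.
The binding rows give the dual system: 6·y_test + 6·y_packaging = 51 and 5·y_test + 6·y_packaging = 43.5.
→ y_test = 7.5 and y_packaging = 1.
Reduced cost of displays: c₃ − yᵀa₃ = 25.5 − (7.5·4 + 1·1) = 25.5 − 31 = -5.5.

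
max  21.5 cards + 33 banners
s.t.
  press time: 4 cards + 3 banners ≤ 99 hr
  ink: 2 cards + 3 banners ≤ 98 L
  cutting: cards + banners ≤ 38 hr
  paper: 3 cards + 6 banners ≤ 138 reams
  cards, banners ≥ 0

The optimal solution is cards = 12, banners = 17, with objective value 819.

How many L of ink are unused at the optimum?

23

ink used = 2·12 + 3·17 = 75; slack = 98 − 75 = 23.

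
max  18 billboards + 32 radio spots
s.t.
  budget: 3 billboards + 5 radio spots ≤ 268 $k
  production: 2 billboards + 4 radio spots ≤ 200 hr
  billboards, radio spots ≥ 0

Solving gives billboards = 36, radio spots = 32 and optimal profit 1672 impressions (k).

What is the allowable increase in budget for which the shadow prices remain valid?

Binding constraints: budget, production. The basis is B = [[3,5],[2,4]] with det 2.
Per unit increase in budget, x* moves by d = (2, -1).
The basis stays optimal until radio spots reaches 0; allowable increase = 32 $k.

32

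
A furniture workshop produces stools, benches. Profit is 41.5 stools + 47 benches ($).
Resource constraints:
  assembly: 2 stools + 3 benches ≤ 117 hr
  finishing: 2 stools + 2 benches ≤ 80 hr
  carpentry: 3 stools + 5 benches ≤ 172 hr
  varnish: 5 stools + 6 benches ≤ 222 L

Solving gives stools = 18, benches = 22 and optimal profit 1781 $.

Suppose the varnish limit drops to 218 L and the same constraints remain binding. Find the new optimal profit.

1759

At the optimum: assembly uses 102 of 117 (slack = 15); finishing uses 80 of 80 (binding); carpentry uses 164 of 172 (slack = 8); varnish uses 222 of 222 (binding).
Since assembly, carpentry are not tight, their duals are 0.
Dual feasibility on the basic columns requires 2·y_finishing + 5·y_varnish = 41.5, 2·y_finishing + 6·y_varnish = 47.
Solving: y_finishing = 7, y_varnish = 5.5.
Δz = y_varnish·Δb = 5.5 × (-4) = -22, so new z* = 1781 − 22 = 1759.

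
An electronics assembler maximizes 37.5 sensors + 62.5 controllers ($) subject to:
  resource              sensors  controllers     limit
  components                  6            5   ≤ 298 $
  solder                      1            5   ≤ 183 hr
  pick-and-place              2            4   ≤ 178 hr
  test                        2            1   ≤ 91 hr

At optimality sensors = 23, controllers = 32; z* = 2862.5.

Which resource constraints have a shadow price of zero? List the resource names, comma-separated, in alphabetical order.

pick-and-place, test

components: 298/298 (binding)
solder: 183/183 (binding)
pick-and-place: 174/178 (slack 4)
test: 78/91 (slack 13)
By complementary slackness, a constraint with positive slack has shadow price 0 → pick-and-place, test.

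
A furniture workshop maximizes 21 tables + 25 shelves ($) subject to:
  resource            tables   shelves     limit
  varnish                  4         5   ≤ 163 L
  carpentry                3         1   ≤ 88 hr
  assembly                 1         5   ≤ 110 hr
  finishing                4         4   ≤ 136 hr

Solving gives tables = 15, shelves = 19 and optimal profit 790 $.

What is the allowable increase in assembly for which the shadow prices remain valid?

32

Binding constraints: assembly, finishing. The basis is B = [[1,5],[4,4]] with det -16.
Per unit increase in assembly, x* moves by d = (-0.25, 0.25).
The basis stays optimal until varnish becomes binding; allowable increase = 32 hr.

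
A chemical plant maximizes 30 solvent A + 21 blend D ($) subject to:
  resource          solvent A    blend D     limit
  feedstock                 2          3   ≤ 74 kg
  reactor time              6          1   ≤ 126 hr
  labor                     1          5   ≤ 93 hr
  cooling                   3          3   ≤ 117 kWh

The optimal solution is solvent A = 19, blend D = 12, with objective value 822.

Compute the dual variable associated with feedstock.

6

At the optimum: feedstock uses 74 of 74 (binding); reactor time uses 126 of 126 (binding); labor uses 79 of 93 (slack = 14); cooling uses 93 of 117 (slack = 24).
Since labor, cooling are not tight, their duals are 0.
The binding rows give the dual system: 2·y_feedstock + 6·y_reactor time = 30 and 3·y_feedstock + 1·y_reactor time = 21.
Solving: y_feedstock = 6, y_reactor time = 3.
Shadow price of feedstock = 6.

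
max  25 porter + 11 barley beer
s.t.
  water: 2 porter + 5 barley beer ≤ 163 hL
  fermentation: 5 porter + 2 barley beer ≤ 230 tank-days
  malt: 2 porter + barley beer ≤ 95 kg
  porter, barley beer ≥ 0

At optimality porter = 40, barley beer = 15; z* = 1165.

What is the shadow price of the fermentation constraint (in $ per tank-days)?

3

Check each constraint at x*: water 155/163 (slack 8); fermentation 230/230 (tight); malt 95/95 (tight).
Since water is not tight, its dual is 0.
Dual feasibility on the basic columns requires 5·y_fermentation + 2·y_malt = 25, 2·y_fermentation + 1·y_malt = 11.
Solving: y_fermentation = 3, y_malt = 5.
Shadow price of fermentation = 3.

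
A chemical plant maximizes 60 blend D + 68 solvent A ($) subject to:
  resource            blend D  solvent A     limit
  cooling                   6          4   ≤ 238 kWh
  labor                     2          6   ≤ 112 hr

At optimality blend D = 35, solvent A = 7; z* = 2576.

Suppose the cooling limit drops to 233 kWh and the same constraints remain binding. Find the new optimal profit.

2536

Both cooling and labor are binding at x*.
Dual feasibility on the basic columns requires 6·y_cooling + 2·y_labor = 60, 4·y_cooling + 6·y_labor = 68.
Solving: y_cooling = 8, y_labor = 6.
Δz = y_cooling·Δb = 8 × (-5) = -40, so new z* = 2576 − 40 = 2536.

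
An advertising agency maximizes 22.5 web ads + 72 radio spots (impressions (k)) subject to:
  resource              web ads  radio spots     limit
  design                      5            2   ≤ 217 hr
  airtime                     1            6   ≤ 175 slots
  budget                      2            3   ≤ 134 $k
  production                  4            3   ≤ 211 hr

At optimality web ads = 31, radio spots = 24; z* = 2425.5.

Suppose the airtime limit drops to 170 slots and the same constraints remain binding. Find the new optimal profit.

Binding: airtime and budget. Non-binding: design (14 unused), production (15 unused).
By complementary slackness, y = 0 for the non-binding constraints.
The binding rows give the dual system: 1·y_airtime + 2·y_budget = 22.5 and 6·y_airtime + 3·y_budget = 72.
This yields shadow prices y_airtime = 8.5, y_budget = 7.
Δz = y_airtime·Δb = 8.5 × (-5) = -42.5, so new z* = 2425.5 − 42.5 = 2383.

2383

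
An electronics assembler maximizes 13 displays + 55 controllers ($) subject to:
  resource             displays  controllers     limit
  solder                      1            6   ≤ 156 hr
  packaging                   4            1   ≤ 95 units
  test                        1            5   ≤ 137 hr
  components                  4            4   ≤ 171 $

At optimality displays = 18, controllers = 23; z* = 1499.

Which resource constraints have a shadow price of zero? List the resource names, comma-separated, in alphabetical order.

components, test

solder: 156/156 (binding)
packaging: 95/95 (binding)
test: 133/137 (slack 4)
components: 164/171 (slack 7)
By complementary slackness, a constraint with positive slack has shadow price 0 → components, test.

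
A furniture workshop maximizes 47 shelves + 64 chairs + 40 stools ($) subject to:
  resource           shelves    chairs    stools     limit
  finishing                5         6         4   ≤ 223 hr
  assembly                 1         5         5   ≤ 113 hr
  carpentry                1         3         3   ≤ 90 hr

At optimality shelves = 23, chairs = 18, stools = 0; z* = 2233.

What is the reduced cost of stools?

-6

Binding: finishing and assembly. Non-binding: carpentry (13 unused).
Since carpentry is not tight, its dual is 0.
From A_Bᵀ y = c: 5·y_finishing + 1·y_assembly = 47; 6·y_finishing + 5·y_assembly = 64.
Solving: y_finishing = 9, y_assembly = 2.
Reduced cost of stools: c₃ − yᵀa₃ = 40 − (9·4 + 2·5) = 40 − 46 = -6.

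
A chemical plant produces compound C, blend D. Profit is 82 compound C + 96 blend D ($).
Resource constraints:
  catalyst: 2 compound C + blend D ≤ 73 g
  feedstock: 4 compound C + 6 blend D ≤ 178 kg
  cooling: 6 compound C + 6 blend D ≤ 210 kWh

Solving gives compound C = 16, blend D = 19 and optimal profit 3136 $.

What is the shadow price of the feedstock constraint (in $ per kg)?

Binding: feedstock and cooling. Non-binding: catalyst (22 unused).
Slack constraints have shadow price 0 (complementary slackness).
From A_Bᵀ y = c: 4·y_feedstock + 6·y_cooling = 82; 6·y_feedstock + 6·y_cooling = 96.
Solving: y_feedstock = 7, y_cooling = 9.
Shadow price of feedstock = 7.

7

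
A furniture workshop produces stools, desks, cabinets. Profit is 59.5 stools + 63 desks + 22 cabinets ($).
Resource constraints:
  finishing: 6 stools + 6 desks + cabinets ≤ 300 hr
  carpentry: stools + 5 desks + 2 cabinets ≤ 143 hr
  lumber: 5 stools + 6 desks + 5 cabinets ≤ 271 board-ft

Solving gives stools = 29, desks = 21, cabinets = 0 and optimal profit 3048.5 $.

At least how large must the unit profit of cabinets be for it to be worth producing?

Check each constraint at x*: finishing 300/300 (tight); carpentry 134/143 (slack 9); lumber 271/271 (tight).
By complementary slackness, y = 0 for the non-binding constraint.
From A_Bᵀ y = c: 6·y_finishing + 5·y_lumber = 59.5; 6·y_finishing + 6·y_lumber = 63.
This yields shadow prices y_finishing = 7, y_lumber = 3.5.
cabinets enters the basis when its profit ≥ yᵀa₃ = 7·1 + 3.5·5 = 24.5.

24.5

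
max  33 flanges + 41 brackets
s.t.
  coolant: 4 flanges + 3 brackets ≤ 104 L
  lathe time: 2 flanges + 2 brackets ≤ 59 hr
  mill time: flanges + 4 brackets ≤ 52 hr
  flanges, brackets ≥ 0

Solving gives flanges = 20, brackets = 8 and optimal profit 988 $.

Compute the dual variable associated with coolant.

Binding: coolant and mill time. Non-binding: lathe time (3 unused).
Slack constraints have shadow price 0 (complementary slackness).
Dual feasibility on the basic columns requires 4·y_coolant + 1·y_mill time = 33, 3·y_coolant + 4·y_mill time = 41.
→ y_coolant = 7 and y_mill time = 5.
Shadow price of coolant = 7.

7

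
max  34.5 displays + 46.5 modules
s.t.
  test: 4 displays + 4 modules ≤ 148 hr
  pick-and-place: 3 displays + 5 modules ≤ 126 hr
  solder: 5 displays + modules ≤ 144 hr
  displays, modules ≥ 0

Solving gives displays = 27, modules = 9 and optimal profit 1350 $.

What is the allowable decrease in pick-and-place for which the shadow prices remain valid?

39.6

Binding constraints: pick-and-place, solder. The basis is B = [[3,5],[5,1]] with det -22.
Per unit decrease in pick-and-place, x* moves by d = (0.0455, -0.2273).
The basis stays optimal until modules reaches 0; allowable decrease = 39.6 hr.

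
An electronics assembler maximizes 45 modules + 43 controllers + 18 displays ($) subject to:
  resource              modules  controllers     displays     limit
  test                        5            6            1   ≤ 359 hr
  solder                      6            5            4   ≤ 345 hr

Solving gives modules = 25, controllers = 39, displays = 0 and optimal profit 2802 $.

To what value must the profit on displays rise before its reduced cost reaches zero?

Check each constraint at x*: test 359/359 (tight); solder 345/345 (tight).
The binding rows give the dual system: 5·y_test + 6·y_solder = 45 and 6·y_test + 5·y_solder = 43.
Solving: y_test = 3, y_solder = 5.
displays enters the basis when its profit ≥ yᵀa₃ = 3·1 + 5·4 = 23.

23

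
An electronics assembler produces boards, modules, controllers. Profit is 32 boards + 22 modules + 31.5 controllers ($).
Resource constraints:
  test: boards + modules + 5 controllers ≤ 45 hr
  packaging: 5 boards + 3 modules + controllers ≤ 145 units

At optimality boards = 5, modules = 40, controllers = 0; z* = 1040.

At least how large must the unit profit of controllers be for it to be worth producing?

Check each constraint at x*: test 45/45 (tight); packaging 145/145 (tight).
The binding rows give the dual system: 1·y_test + 5·y_packaging = 32 and 1·y_test + 3·y_packaging = 22.
→ y_test = 7 and y_packaging = 5.
controllers enters the basis when its profit ≥ yᵀa₃ = 7·5 + 5·1 = 40.

40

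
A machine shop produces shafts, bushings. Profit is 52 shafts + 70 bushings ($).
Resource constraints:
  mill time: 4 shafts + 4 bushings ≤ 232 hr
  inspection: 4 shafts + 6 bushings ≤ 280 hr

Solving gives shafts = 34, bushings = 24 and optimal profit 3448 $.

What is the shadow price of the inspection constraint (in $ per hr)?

9

Both mill time and inspection are binding at x*.
From A_Bᵀ y = c: 4·y_mill time + 4·y_inspection = 52; 4·y_mill time + 6·y_inspection = 70.
This yields shadow prices y_mill time = 4, y_inspection = 9.
Shadow price of inspection = 9.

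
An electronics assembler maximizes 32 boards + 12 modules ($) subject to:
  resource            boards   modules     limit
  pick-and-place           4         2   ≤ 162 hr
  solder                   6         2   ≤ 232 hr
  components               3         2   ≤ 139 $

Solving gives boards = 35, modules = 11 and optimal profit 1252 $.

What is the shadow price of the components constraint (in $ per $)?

Binding: pick-and-place and solder. Non-binding: components (12 unused).
Slack constraints have shadow price 0 (complementary slackness).
Dual feasibility on the basic columns requires 4·y_pick-and-place + 6·y_solder = 32, 2·y_pick-and-place + 2·y_solder = 12.
This yields shadow prices y_pick-and-place = 2, y_solder = 4.
Shadow price of components = 0.

0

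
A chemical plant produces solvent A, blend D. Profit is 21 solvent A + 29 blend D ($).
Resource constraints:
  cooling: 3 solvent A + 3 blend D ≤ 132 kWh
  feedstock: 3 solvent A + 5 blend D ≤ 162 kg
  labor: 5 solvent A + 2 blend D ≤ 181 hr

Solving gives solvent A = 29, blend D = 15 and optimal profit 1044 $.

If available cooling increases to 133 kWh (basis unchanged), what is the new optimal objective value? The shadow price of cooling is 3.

1047

Δb = 1, so new z* = 1044 + (3)·(1) = 1044 + 3 = 1047.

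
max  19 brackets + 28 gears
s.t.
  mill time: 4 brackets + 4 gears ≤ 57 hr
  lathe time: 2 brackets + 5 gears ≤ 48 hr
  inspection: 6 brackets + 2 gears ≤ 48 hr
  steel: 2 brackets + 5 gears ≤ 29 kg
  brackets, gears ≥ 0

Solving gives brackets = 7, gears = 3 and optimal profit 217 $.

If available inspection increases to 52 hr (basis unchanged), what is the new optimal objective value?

Binding: inspection and steel. Non-binding: mill time (17 unused), lathe time (19 unused).
Since mill time, lathe time are not tight, their duals are 0.
From A_Bᵀ y = c: 6·y_inspection + 2·y_steel = 19; 2·y_inspection + 5·y_steel = 28.
Solving: y_inspection = 1.5, y_steel = 5.
Δz = y_inspection·Δb = 1.5 × (4) = 6, so new z* = 217 + 6 = 223.

223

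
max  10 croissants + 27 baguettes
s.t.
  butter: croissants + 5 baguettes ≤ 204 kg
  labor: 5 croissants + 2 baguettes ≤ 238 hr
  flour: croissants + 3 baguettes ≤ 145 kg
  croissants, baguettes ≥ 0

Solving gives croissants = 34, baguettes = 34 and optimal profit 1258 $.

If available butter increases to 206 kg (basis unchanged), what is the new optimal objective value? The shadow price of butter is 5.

1268

Δb = 2, so new z* = 1258 + (5)·(2) = 1258 + 10 = 1268.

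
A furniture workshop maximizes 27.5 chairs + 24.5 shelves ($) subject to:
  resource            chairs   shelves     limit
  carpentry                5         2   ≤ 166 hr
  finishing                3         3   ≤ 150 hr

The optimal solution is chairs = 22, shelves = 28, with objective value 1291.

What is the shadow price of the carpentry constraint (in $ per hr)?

Check each constraint at x*: carpentry 166/166 (tight); finishing 150/150 (tight).
From A_Bᵀ y = c: 5·y_carpentry + 3·y_finishing = 27.5; 2·y_carpentry + 3·y_finishing = 24.5.
This yields shadow prices y_carpentry = 1, y_finishing = 7.5.
Shadow price of carpentry = 1.

1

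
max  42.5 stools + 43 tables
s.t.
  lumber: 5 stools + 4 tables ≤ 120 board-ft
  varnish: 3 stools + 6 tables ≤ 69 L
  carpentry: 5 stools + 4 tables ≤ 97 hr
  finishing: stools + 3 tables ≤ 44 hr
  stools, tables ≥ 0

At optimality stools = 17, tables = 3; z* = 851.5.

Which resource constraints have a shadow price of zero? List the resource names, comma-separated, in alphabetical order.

finishing, lumber

lumber: 97/120 (slack 23)
varnish: 69/69 (binding)
carpentry: 97/97 (binding)
finishing: 26/44 (slack 18)
By complementary slackness, a constraint with positive slack has shadow price 0 → finishing, lumber.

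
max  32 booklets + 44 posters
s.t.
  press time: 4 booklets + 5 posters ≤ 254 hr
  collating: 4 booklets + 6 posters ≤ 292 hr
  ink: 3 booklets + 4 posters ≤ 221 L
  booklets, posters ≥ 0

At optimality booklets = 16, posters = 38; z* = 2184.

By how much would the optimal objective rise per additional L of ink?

0

Check each constraint at x*: press time 254/254 (tight); collating 292/292 (tight); ink 200/221 (slack 21).
By complementary slackness, y = 0 for the non-binding constraint.
From A_Bᵀ y = c: 4·y_press time + 4·y_collating = 32; 5·y_press time + 6·y_collating = 44.
This yields shadow prices y_press time = 4, y_collating = 4.
Shadow price of ink = 0.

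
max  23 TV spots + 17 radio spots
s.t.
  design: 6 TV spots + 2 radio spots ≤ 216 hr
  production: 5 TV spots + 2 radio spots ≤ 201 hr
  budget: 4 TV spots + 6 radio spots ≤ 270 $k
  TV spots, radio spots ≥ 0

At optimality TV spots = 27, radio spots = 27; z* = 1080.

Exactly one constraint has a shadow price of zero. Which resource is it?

design: 216/216 (binding)
production: 189/201 (slack 12)
budget: 270/270 (binding)
By complementary slackness, a constraint with positive slack has shadow price 0 → production.

production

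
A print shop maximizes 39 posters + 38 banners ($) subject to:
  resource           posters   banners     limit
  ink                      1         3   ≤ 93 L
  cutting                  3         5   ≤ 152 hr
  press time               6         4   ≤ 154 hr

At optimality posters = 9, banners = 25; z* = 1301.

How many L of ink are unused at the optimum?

ink used = 1·9 + 3·25 = 84; slack = 93 − 84 = 9.

9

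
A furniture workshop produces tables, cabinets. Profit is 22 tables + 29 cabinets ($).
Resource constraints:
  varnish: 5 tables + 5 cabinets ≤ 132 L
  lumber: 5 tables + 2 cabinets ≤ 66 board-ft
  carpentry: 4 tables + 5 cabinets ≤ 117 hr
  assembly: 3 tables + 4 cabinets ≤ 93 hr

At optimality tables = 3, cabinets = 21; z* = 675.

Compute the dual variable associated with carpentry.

Check each constraint at x*: varnish 120/132 (slack 12); lumber 57/66 (slack 9); carpentry 117/117 (tight); assembly 93/93 (tight).
By complementary slackness, y = 0 for the non-binding constraints.
Dual feasibility on the basic columns requires 4·y_carpentry + 3·y_assembly = 22, 5·y_carpentry + 4·y_assembly = 29.
This yields shadow prices y_carpentry = 1, y_assembly = 6.
Shadow price of carpentry = 1.

1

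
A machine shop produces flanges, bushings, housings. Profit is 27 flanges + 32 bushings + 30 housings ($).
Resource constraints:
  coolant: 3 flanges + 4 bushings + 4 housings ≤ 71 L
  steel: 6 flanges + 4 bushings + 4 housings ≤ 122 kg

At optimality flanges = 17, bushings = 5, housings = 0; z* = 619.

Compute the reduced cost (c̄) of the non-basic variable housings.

-2

Both coolant and steel are binding at x*.
The binding rows give the dual system: 3·y_coolant + 6·y_steel = 27 and 4·y_coolant + 4·y_steel = 32.
This yields shadow prices y_coolant = 7, y_steel = 1.
Reduced cost of housings: c₃ − yᵀa₃ = 30 − (7·4 + 1·4) = 30 − 32 = -2.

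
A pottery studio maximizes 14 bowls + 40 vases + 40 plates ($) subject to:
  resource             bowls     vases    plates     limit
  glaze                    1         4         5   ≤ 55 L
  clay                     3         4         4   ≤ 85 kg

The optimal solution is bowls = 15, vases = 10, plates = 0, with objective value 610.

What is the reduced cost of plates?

-8

At the optimum: glaze uses 55 of 55 (binding); clay uses 85 of 85 (binding).
The binding rows give the dual system: 1·y_glaze + 3·y_clay = 14 and 4·y_glaze + 4·y_clay = 40.
→ y_glaze = 8 and y_clay = 2.
Reduced cost of plates: c₃ − yᵀa₃ = 40 − (8·5 + 2·4) = 40 − 48 = -8.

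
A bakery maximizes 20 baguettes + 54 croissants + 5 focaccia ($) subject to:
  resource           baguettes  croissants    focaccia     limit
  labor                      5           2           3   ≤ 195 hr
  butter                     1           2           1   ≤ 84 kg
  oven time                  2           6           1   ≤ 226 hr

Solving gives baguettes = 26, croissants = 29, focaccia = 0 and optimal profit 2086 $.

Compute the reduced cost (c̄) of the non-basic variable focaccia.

Check each constraint at x*: labor 188/195 (slack 7); butter 84/84 (tight); oven time 226/226 (tight).
Slack constraints have shadow price 0 (complementary slackness).
Dual feasibility on the basic columns requires 1·y_butter + 2·y_oven time = 20, 2·y_butter + 6·y_oven time = 54.
→ y_butter = 6 and y_oven time = 7.
Reduced cost of focaccia: c₃ − yᵀa₃ = 5 − (6·1 + 7·1) = 5 − 13 = -8.

-8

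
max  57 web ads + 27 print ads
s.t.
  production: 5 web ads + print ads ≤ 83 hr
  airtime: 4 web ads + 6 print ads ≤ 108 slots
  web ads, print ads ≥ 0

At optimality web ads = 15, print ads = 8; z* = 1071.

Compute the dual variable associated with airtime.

Both production and airtime are binding at x*.
From A_Bᵀ y = c: 5·y_production + 4·y_airtime = 57; 1·y_production + 6·y_airtime = 27.
→ y_production = 9 and y_airtime = 3.
Shadow price of airtime = 3.

3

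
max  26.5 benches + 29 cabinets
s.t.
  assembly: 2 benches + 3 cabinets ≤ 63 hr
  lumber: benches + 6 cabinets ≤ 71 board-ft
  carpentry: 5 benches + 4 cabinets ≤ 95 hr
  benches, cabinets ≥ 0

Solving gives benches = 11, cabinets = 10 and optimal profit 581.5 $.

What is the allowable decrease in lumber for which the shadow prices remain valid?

52

Binding constraints: lumber, carpentry. The basis is B = [[1,6],[5,4]] with det -26.
Per unit decrease in lumber, x* moves by d = (0.1538, -0.1923).
The basis stays optimal until cabinets reaches 0; allowable decrease = 52 board-ft.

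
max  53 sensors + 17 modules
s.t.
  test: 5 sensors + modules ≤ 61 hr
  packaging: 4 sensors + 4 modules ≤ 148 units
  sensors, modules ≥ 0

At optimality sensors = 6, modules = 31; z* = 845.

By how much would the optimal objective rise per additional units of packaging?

Both test and packaging are binding at x*.
The binding rows give the dual system: 5·y_test + 4·y_packaging = 53 and 1·y_test + 4·y_packaging = 17.
Solving: y_test = 9, y_packaging = 2.
Shadow price of packaging = 2.

2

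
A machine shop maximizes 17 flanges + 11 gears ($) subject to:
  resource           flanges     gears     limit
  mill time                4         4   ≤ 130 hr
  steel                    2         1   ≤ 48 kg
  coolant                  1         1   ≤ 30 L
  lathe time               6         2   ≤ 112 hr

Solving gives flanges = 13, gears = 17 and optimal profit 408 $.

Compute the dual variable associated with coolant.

8

Check each constraint at x*: mill time 120/130 (slack 10); steel 43/48 (slack 5); coolant 30/30 (tight); lathe time 112/112 (tight).
Slack constraints have shadow price 0 (complementary slackness).
Dual feasibility on the basic columns requires 1·y_coolant + 6·y_lathe time = 17, 1·y_coolant + 2·y_lathe time = 11.
Solving: y_coolant = 8, y_lathe time = 1.5.
Shadow price of coolant = 8.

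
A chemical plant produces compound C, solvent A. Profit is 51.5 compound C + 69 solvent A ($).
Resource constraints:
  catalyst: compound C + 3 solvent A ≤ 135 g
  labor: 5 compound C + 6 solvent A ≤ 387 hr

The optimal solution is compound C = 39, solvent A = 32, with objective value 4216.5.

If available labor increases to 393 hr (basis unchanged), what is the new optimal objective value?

Both catalyst and labor are binding at x*.
Dual feasibility on the basic columns requires 1·y_catalyst + 5·y_labor = 51.5, 3·y_catalyst + 6·y_labor = 69.
→ y_catalyst = 4 and y_labor = 9.5.
Δz = y_labor·Δb = 9.5 × (6) = 57, so new z* = 4216.5 + 57 = 4273.5.

4273.5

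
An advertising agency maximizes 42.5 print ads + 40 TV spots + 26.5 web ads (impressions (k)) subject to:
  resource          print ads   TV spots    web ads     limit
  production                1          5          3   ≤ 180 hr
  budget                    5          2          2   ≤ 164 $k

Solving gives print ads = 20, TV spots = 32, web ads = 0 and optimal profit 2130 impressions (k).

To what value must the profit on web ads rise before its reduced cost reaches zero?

At the optimum: production uses 180 of 180 (binding); budget uses 164 of 164 (binding).
Dual feasibility on the basic columns requires 1·y_production + 5·y_budget = 42.5, 5·y_production + 2·y_budget = 40.
This yields shadow prices y_production = 5, y_budget = 7.5.
web ads enters the basis when its profit ≥ yᵀa₃ = 5·3 + 7.5·2 = 30.

30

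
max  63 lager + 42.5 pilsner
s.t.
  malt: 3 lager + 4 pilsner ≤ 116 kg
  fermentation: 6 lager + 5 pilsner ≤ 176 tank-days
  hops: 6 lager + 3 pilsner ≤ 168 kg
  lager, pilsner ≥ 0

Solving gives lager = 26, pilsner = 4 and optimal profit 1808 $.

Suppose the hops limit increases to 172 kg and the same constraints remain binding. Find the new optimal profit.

1828

At the optimum: malt uses 94 of 116 (slack = 22); fermentation uses 176 of 176 (binding); hops uses 168 of 168 (binding).
Since malt is not tight, its dual is 0.
Dual feasibility on the basic columns requires 6·y_fermentation + 6·y_hops = 63, 5·y_fermentation + 3·y_hops = 42.5.
→ y_fermentation = 5.5 and y_hops = 5.
Δz = y_hops·Δb = 5 × (4) = 20, so new z* = 1808 + 20 = 1828.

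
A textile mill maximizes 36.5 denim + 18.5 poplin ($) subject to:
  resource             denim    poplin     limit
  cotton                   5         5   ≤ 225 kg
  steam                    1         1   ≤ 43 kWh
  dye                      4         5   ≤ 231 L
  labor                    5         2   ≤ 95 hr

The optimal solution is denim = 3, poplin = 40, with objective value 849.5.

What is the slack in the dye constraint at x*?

dye used = 4·3 + 5·40 = 212; slack = 231 − 212 = 19.

19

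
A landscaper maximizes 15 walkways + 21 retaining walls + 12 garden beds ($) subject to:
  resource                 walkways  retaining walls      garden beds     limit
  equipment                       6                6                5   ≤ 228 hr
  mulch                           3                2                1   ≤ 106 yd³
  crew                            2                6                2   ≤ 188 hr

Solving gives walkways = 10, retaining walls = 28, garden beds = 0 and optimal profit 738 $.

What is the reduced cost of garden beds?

-1

At the optimum: equipment uses 228 of 228 (binding); mulch uses 86 of 106 (slack = 20); crew uses 188 of 188 (binding).
Since mulch is not tight, its dual is 0.
The binding rows give the dual system: 6·y_equipment + 2·y_crew = 15 and 6·y_equipment + 6·y_crew = 21.
→ y_equipment = 2 and y_crew = 1.5.
Reduced cost of garden beds: c₃ − yᵀa₃ = 12 − (2·5 + 1.5·2) = 12 − 13 = -1.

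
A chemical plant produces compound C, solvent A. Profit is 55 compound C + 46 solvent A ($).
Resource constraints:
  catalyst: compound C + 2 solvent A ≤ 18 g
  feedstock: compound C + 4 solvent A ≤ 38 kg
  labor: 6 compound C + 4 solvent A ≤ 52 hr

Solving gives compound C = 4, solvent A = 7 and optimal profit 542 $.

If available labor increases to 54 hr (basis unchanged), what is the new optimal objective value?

558

At the optimum: catalyst uses 18 of 18 (binding); feedstock uses 32 of 38 (slack = 6); labor uses 52 of 52 (binding).
By complementary slackness, y = 0 for the non-binding constraint.
From A_Bᵀ y = c: 1·y_catalyst + 6·y_labor = 55; 2·y_catalyst + 4·y_labor = 46.
→ y_catalyst = 7 and y_labor = 8.
Δz = y_labor·Δb = 8 × (2) = 16, so new z* = 542 + 16 = 558.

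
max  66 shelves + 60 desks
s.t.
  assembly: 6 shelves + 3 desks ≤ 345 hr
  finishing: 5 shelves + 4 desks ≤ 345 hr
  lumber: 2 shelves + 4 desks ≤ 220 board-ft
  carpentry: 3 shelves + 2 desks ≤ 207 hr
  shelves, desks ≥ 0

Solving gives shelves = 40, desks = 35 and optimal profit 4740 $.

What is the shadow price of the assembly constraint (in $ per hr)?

8

Binding: assembly and lumber. Non-binding: finishing (5 unused), carpentry (17 unused).
Since finishing, carpentry are not tight, their duals are 0.
Dual feasibility on the basic columns requires 6·y_assembly + 2·y_lumber = 66, 3·y_assembly + 4·y_lumber = 60.
→ y_assembly = 8 and y_lumber = 9.
Shadow price of assembly = 8.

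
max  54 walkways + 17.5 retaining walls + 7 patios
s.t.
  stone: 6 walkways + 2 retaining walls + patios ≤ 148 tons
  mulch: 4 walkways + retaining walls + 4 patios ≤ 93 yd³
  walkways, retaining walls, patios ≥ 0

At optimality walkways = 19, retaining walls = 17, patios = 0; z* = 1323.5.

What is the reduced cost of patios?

At the optimum: stone uses 148 of 148 (binding); mulch uses 93 of 93 (binding).
Dual feasibility on the basic columns requires 6·y_stone + 4·y_mulch = 54, 2·y_stone + 1·y_mulch = 17.5.
Solving: y_stone = 8, y_mulch = 1.5.
Reduced cost of patios: c₃ − yᵀa₃ = 7 − (8·1 + 1.5·4) = 7 − 14 = -7.

-7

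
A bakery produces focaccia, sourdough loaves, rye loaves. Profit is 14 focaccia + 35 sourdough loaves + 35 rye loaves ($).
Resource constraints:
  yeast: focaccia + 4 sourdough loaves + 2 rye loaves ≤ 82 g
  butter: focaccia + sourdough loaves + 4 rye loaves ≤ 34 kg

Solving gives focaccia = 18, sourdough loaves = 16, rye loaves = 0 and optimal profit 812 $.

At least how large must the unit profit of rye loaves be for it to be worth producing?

42

Check each constraint at x*: yeast 82/82 (tight); butter 34/34 (tight).
From A_Bᵀ y = c: 1·y_yeast + 1·y_butter = 14; 4·y_yeast + 1·y_butter = 35.
→ y_yeast = 7 and y_butter = 7.
rye loaves enters the basis when its profit ≥ yᵀa₃ = 7·2 + 7·4 = 42.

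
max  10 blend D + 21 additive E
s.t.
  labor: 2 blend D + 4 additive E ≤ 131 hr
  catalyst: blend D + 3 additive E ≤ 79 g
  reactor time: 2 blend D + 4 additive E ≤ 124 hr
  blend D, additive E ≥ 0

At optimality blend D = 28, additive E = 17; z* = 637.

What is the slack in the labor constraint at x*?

labor used = 2·28 + 4·17 = 124; slack = 131 − 124 = 7.

7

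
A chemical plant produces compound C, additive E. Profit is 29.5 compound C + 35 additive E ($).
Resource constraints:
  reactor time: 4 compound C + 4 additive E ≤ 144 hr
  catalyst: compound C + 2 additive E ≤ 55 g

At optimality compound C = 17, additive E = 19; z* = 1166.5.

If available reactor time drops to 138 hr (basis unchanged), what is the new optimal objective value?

1130.5

Check each constraint at x*: reactor time 144/144 (tight); catalyst 55/55 (tight).
From A_Bᵀ y = c: 4·y_reactor time + 1·y_catalyst = 29.5; 4·y_reactor time + 2·y_catalyst = 35.
→ y_reactor time = 6 and y_catalyst = 5.5.
Δz = y_reactor time·Δb = 6 × (-6) = -36, so new z* = 1166.5 − 36 = 1130.5.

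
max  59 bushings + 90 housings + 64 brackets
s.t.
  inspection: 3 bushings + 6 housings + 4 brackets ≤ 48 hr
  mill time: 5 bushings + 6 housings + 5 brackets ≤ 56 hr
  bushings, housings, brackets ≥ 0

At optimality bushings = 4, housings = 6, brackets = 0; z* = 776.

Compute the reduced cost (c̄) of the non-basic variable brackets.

Check each constraint at x*: inspection 48/48 (tight); mill time 56/56 (tight).
From A_Bᵀ y = c: 3·y_inspection + 5·y_mill time = 59; 6·y_inspection + 6·y_mill time = 90.
→ y_inspection = 8 and y_mill time = 7.
Reduced cost of brackets: c₃ − yᵀa₃ = 64 − (8·4 + 7·5) = 64 − 67 = -3.

-3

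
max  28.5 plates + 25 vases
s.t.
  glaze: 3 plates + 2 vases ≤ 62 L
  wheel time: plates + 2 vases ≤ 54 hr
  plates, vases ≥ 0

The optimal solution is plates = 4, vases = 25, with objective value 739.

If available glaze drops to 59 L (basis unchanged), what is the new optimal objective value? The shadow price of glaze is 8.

Δb = -3, so new z* = 739 + (8)·(-3) = 739 − 24 = 715.

715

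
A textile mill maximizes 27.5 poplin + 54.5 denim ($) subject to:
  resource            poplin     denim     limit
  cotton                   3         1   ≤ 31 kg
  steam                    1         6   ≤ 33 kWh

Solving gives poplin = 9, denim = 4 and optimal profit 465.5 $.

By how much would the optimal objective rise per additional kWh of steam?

Both cotton and steam are binding at x*.
From A_Bᵀ y = c: 3·y_cotton + 1·y_steam = 27.5; 1·y_cotton + 6·y_steam = 54.5.
→ y_cotton = 6.5 and y_steam = 8.
Shadow price of steam = 8.

8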